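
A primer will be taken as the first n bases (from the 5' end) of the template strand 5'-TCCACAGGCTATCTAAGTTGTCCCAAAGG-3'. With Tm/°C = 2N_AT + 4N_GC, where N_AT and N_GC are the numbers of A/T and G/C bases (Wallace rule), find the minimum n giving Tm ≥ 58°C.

n = 20

First 19 bases: TCCACAGGCTATCTAAGTT → Tm = 54°C (< 58°C)
First 20 bases: TCCACAGGCTATCTAAGTTG → Tm = 58°C (≥ 58°C)
Each additional base adds 2°C (A/T) or 4°C (G/C), so Tm is non-decreasing in n; n = 20 is the first length to reach 58°C.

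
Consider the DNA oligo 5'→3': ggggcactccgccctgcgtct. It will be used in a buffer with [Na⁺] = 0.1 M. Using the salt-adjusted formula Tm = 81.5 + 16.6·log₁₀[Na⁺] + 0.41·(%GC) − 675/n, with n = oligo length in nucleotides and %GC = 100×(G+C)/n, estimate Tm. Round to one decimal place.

64.0°C

Length n = 21. G=7, A=1, C=9, T=4
G+C = 16, so %GC = 16/21 × 100 = 76.19%
Salt term: 16.6 × (-1) = -16.6
GC term: 0.41 × 76.19 = 31.238; length term: −675/21 = −32.143
Tm = 81.5 + (-16.6) + 31.238 − 32.143 = 63.995 → 64.0°C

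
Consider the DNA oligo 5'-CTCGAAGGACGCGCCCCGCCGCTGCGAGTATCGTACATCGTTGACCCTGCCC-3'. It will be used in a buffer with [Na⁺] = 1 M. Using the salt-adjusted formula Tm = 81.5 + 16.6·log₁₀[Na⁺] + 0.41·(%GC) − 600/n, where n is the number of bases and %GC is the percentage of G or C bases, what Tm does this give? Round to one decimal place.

97.6°C

Length n = 52. Counting bases: G=14, T=9, C=21, A=8
G+C = 35, so %GC = 35/52 × 100 = 67.308%
Salt term: 16.6 × (0) = 0
GC term: 0.41 × 67.308 = 27.596; length term: −600/52 = −11.538
Tm = 81.5 + (0) + 27.596 − 11.538 = 97.558 → 97.6°C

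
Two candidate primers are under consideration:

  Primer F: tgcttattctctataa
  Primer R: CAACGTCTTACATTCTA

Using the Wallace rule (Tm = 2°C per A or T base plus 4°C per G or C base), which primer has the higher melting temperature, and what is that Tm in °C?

Primer R, 46°C

Primer F: A+T=12, G+C=4 → Tm = 2(12)+4(4) = 40°C
Primer R: A+T=11, G+C=6 → Tm = 2(11)+4(6) = 46°C
40°C vs 46°C → primer R is higher.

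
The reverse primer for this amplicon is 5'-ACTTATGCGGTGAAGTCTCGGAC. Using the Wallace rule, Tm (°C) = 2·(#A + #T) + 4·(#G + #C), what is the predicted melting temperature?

70°C

G=7, A=5, C=5, T=6
A+T = 11, G+C = 12
Tm = 2(11) + 4(12) = 22 + 48 = 70°C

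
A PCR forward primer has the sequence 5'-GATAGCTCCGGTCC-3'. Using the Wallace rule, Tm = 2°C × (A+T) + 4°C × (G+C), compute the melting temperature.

Base counts: G=4, T=3, C=5, A=2
So N_AT = 5 and N_GC = 9.
Tm = 2(5) + 4(9) = 10 + 36 = 46°C

46°C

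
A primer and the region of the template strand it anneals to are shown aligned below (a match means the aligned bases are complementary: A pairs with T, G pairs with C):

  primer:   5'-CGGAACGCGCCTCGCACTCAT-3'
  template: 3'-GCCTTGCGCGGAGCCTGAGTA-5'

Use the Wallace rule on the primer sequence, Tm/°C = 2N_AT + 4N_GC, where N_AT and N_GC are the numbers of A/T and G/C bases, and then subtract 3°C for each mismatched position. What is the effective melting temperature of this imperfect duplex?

Primer base counts: A=4, T=3, G=5, C=9 → A+T=7, G+C=14
Perfect-match Tm = 2(7) + 4(14) = 14 + 56 = 70°C
Mismatches (positions where the bases are not complementary): 1 (at position 15)
Effective Tm = 70 − 1×3 = 70 − 3 = 67°C

67°C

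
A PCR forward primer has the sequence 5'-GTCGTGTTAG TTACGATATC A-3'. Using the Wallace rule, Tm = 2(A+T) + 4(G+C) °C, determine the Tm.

Base counts: C=3, A=5, T=8, G=5
A+T = 13, G+C = 8
Tm = 4·8 + 2·13 = 32 + 26 = 58°C

58°C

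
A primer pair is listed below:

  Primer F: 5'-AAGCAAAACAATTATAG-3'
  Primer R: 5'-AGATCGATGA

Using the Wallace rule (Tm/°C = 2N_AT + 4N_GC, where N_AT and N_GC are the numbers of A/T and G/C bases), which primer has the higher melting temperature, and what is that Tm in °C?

Primer F: A+T=13, G+C=4 → Tm = 2(13)+4(4) = 42°C
Primer R: A+T=6, G+C=4 → Tm = 2(6)+4(4) = 28°C
42°C vs 28°C → primer F is higher.

Primer F, 42°C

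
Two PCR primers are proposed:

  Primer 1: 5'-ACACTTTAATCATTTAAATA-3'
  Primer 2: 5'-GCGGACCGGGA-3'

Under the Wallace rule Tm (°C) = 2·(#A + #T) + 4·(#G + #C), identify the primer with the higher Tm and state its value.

Primer 1: A+T=17, G+C=3 → Tm = 2(17)+4(3) = 46°C
Primer 2: A+T=2, G+C=9 → Tm = 2(2)+4(9) = 40°C
46°C vs 40°C → primer 1 is higher.

Primer 1, 46°C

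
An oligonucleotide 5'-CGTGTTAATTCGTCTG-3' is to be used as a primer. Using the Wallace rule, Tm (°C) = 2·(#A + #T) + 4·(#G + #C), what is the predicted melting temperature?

46°C

Counting bases: T=7, G=4, A=2, C=3
So N_AT = 9 and N_GC = 7.
Tm = 2×9 + 4×7 = 46°C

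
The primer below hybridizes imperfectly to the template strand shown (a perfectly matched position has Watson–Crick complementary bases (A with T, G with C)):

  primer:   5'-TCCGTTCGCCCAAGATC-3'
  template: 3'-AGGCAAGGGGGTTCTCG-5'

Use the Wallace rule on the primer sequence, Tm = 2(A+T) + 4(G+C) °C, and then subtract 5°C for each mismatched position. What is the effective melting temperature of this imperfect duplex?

44°C

Primer base counts: A=3, T=4, G=3, C=7 → A+T=7, G+C=10
Perfect-match Tm = 2(7) + 4(10) = 14 + 40 = 54°C
Mismatches (positions where the bases are not complementary): 2 (at positions 8, 16)
Effective Tm = 54 − 2×5 = 54 − 10 = 44°C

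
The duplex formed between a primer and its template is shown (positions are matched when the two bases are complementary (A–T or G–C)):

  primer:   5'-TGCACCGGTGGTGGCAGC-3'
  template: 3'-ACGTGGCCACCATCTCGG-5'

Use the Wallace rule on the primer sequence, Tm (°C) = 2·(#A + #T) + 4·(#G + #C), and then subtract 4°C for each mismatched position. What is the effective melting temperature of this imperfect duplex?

46°C

Primer base counts: A=2, T=3, G=8, C=5 → A+T=5, G+C=13
Perfect-match Tm = 2(5) + 4(13) = 10 + 52 = 62°C
Mismatches (positions where the bases are not complementary): 4 (at positions 13, 15, 16, 17)
Effective Tm = 62 − 4×4 = 62 − 16 = 46°C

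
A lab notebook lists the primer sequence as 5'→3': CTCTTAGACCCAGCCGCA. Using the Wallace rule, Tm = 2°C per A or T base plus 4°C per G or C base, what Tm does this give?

Scanning the sequence gives G=3, A=4, C=8, T=3.
AT pairs contribute 7, GC pairs contribute 11.
Tm = 4·11 + 2·7 = 44 + 14 = 58°C

58°C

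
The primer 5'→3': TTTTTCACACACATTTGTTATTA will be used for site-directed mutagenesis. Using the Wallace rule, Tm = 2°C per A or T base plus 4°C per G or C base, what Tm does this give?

56°C

T=12, C=4, G=1, A=6
So N_AT = 18 and N_GC = 5.
Tm = 2(18) + 4(5) = 36 + 20 = 56°C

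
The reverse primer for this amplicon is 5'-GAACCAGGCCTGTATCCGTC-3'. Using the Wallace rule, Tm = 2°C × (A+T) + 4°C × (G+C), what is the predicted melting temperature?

G=5, C=7, A=4, T=4
So N_AT = 8 and N_GC = 12.
Tm = 2×8 + 4×12 = 64°C

64°C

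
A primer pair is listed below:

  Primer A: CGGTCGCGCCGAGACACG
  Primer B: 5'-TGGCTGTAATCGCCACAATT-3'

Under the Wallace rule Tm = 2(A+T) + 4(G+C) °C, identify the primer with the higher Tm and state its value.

Primer A, 64°C

Primer A: A+T=4, G+C=14 → Tm = 2(4)+4(14) = 64°C
Primer B: A+T=11, G+C=9 → Tm = 2(11)+4(9) = 58°C
64°C vs 58°C → primer A is higher.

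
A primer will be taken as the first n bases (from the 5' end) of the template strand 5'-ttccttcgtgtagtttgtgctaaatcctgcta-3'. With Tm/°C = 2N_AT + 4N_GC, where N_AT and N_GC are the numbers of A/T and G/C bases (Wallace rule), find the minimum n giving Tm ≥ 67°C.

First 24 bases: TTCCTTCGTGTAGTTTGTGCTAAA → Tm = 66°C (< 67°C)
First 25 bases: TTCCTTCGTGTAGTTTGTGCTAAAT → Tm = 68°C (≥ 67°C)
Since every base adds ≥2°C, Tm only increases with n, so the threshold is first crossed at n = 25.

n = 25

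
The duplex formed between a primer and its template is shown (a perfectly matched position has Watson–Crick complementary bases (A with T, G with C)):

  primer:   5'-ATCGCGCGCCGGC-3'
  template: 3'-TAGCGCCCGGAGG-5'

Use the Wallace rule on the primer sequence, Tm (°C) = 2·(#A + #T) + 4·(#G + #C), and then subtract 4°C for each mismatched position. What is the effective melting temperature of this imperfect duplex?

36°C

Primer base counts: A=1, T=1, G=5, C=6 → A+T=2, G+C=11
Perfect-match Tm = 2(2) + 4(11) = 4 + 44 = 48°C
Mismatches (positions where the bases are not complementary): 3 (at positions 7, 11, 12)
Effective Tm = 48 − 3×4 = 48 − 12 = 36°C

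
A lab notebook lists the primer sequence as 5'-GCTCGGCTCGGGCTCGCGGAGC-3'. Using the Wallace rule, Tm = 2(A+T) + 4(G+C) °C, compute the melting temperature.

80°C

A=1, G=10, T=3, C=8
A+T = 4, G+C = 18
Tm = 4·18 + 2·4 = 72 + 8 = 80°C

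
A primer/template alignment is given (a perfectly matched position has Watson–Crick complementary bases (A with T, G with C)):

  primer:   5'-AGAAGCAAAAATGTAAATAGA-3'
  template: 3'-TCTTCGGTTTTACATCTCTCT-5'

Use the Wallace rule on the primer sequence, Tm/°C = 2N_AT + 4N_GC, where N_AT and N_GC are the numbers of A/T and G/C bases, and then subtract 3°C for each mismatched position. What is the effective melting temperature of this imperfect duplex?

Primer base counts: A=13, T=3, G=4, C=1 → A+T=16, G+C=5
Perfect-match Tm = 2(16) + 4(5) = 32 + 20 = 52°C
Mismatches (positions where the bases are not complementary): 3 (at positions 7, 16, 18)
Effective Tm = 52 − 3×3 = 52 − 9 = 43°C

43°C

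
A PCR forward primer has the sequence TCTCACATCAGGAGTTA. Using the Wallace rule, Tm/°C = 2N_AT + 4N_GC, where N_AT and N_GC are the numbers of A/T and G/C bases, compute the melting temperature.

Base counts: C=4, T=5, A=5, G=3
A+T = 10, G+C = 7
Tm = 2(10) + 4(7) = 20 + 28 = 48°C

48°C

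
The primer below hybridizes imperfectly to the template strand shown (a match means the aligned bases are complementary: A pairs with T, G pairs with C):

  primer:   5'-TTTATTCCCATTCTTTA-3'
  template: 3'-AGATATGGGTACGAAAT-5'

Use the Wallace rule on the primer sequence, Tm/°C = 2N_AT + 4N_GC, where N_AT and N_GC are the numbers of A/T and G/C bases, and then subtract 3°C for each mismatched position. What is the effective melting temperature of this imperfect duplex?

33°C

Primer base counts: A=3, T=10, G=0, C=4 → A+T=13, G+C=4
Perfect-match Tm = 2(13) + 4(4) = 26 + 16 = 42°C
Mismatches (positions where the bases are not complementary): 3 (at positions 2, 6, 12)
Effective Tm = 42 − 3×3 = 42 − 9 = 33°C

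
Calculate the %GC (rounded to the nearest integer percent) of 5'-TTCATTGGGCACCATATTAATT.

32%

Scanning the sequence gives A=6, G=3, C=4, T=9.
G+C = 3 + 4 = 7 out of 22 bases
%GC = 7/22 × 100 = 31.82% ≈ 32%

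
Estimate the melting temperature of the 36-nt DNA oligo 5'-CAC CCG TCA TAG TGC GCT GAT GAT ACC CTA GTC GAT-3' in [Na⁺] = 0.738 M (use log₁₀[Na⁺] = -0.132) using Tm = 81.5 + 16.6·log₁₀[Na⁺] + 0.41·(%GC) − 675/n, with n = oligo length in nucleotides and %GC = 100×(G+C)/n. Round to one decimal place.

82.2°C

Length n = 36. Scanning the sequence gives C=11, A=8, G=8, T=9.
G+C = 19, so %GC = 19/36 × 100 = 52.778%
Salt term: 16.6 × (-0.132) = -2.191
GC term: 0.41 × 52.778 = 21.639; length term: −675/36 = −18.75
Tm = 81.5 + (-2.191) + 21.639 − 18.75 = 82.198 → 82.2°C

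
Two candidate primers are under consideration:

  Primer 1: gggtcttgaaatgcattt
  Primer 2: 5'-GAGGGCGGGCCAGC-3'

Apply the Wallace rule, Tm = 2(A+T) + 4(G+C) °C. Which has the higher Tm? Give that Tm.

Primer 2, 52°C

Primer 1: A+T=11, G+C=7 → Tm = 2(11)+4(7) = 50°C
Primer 2: A+T=2, G+C=12 → Tm = 2(2)+4(12) = 52°C
50°C vs 52°C → primer 2 is higher.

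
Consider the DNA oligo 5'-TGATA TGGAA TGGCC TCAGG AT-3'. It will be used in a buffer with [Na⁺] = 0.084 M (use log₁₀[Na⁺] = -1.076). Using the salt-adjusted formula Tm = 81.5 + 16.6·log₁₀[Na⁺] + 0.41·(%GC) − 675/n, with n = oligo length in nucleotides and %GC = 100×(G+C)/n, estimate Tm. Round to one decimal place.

Length n = 22. Base counts: T=6, C=3, G=7, A=6
G+C = 10, so %GC = 10/22 × 100 = 45.455%
Salt term: 16.6 × (-1.076) = -17.862
GC term: 0.41 × 45.455 = 18.637; length term: −675/22 = −30.682
Tm = 81.5 + (-17.862) + 18.637 − 30.682 = 51.593 → 51.6°C

51.6°C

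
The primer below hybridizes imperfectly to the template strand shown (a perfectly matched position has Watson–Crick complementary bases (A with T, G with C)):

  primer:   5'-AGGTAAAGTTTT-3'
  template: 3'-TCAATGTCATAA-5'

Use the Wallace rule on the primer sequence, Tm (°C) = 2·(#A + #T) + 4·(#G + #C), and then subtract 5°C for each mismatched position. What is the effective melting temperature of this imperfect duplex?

15°C

Primer base counts: A=4, T=5, G=3, C=0 → A+T=9, G+C=3
Perfect-match Tm = 2(9) + 4(3) = 18 + 12 = 30°C
Mismatches (positions where the bases are not complementary): 3 (at positions 3, 6, 10)
Effective Tm = 30 − 3×5 = 30 − 15 = 15°C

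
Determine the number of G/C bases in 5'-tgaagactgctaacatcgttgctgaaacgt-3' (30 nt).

Base counts: G=7, T=8, C=6, A=9
Total G or C: 7 + 6 = 13

13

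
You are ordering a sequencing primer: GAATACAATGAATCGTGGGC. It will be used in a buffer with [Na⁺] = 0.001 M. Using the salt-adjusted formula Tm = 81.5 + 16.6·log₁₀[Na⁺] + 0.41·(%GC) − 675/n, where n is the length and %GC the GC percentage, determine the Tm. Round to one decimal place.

16.4°C

Length n = 20. Base counts: G=6, A=7, T=4, C=3
G+C = 9, so %GC = 9/20 × 100 = 45%
Salt term: 16.6 × (-3) = -49.8
GC term: 0.41 × 45 = 18.45; length term: −675/20 = −33.75
Tm = 81.5 + (-49.8) + 18.45 − 33.75 = 16.4 → 16.4°C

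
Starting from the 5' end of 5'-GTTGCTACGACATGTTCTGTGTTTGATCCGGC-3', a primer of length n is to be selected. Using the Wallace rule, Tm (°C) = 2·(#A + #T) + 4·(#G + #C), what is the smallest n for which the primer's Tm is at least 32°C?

n = 11

First 10 bases: GTTGCTACGA → Tm = 30°C (< 32°C)
First 11 bases: GTTGCTACGAC → Tm = 34°C (≥ 32°C)
Since every base adds ≥2°C, Tm only increases with n, so the threshold is first crossed at n = 11.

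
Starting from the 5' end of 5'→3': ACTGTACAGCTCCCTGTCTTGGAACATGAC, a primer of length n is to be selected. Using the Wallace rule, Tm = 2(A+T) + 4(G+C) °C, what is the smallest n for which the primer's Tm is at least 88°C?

First 29 bases: ACTGTACAGCTCCCTGTCTTGGAACATGA → Tm = 86°C (< 88°C)
First 30 bases: ACTGTACAGCTCCCTGTCTTGGAACATGAC → Tm = 90°C (≥ 88°C)
Each additional base adds 2°C (A/T) or 4°C (G/C), so Tm is non-decreasing in n; n = 30 is the first length to reach 88°C.

n = 30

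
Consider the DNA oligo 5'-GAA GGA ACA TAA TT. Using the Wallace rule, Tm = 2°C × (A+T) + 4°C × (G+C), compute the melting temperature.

Base counts: C=1, T=3, A=7, G=3
AT pairs contribute 10, GC pairs contribute 4.
Tm = 2(10) + 4(4) = 20 + 16 = 36°C

36°C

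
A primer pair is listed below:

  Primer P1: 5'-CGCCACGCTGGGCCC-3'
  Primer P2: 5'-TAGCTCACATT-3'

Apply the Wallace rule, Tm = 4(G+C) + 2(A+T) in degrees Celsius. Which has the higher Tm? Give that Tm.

Primer P1, 56°C

Primer P1: A+T=2, G+C=13 → Tm = 2(2)+4(13) = 56°C
Primer P2: A+T=7, G+C=4 → Tm = 2(7)+4(4) = 30°C
56°C vs 30°C → primer P1 is higher.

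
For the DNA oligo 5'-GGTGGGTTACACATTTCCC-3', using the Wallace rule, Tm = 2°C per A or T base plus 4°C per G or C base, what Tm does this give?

Counting bases: T=6, C=5, A=3, G=5
A+T = 9, G+C = 10
Tm = 2×9 + 4×10 = 58°C

58°C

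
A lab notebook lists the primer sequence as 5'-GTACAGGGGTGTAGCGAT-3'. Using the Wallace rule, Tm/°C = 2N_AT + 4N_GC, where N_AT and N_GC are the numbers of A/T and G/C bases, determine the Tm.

56°C

Base counts: A=4, G=8, T=4, C=2
AT pairs contribute 8, GC pairs contribute 10.
Tm = 2×8 + 4×10 = 56°C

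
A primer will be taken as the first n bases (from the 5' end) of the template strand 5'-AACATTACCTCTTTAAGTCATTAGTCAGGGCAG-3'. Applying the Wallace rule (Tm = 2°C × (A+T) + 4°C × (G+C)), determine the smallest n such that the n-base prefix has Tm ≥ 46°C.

First 17 bases: AACATTACCTCTTTAAG → Tm = 44°C (< 46°C)
First 18 bases: AACATTACCTCTTTAAGT → Tm = 46°C (≥ 46°C)
Since every base adds ≥2°C, Tm only increases with n, so the threshold is first crossed at n = 18.

n = 18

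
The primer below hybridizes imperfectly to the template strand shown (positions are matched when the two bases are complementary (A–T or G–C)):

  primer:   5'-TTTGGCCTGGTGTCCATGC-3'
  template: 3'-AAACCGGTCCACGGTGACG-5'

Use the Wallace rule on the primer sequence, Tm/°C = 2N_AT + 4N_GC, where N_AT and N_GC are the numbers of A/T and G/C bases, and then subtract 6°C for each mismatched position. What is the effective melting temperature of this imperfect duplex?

Primer base counts: A=1, T=7, G=6, C=5 → A+T=8, G+C=11
Perfect-match Tm = 2(8) + 4(11) = 16 + 44 = 60°C
Mismatches (positions where the bases are not complementary): 4 (at positions 8, 13, 15, 16)
Effective Tm = 60 − 4×6 = 60 − 24 = 36°C

36°C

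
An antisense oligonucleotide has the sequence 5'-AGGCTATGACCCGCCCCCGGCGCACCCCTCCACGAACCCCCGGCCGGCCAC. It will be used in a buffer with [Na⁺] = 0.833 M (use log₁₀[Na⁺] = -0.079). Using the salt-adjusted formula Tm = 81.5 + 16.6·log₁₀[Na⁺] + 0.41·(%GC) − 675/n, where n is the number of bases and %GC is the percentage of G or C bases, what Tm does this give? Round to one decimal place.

99.1°C

Length n = 51. Counting bases: A=8, T=3, C=28, G=12
G+C = 40, so %GC = 40/51 × 100 = 78.431%
Salt term: 16.6 × (-0.079) = -1.311
GC term: 0.41 × 78.431 = 32.157; length term: −675/51 = −13.235
Tm = 81.5 + (-1.311) + 32.157 − 13.235 = 99.111 → 99.1°C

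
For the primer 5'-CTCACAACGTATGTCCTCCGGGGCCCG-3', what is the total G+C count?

G=7, A=4, T=5, C=11
Total G or C: 7 + 11 = 18

18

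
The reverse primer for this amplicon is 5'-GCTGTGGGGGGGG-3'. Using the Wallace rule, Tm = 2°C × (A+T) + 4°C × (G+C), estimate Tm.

48°C

Counting bases: T=2, C=1, G=10, A=0
So N_AT = 2 and N_GC = 11.
Tm = 2(2) + 4(11) = 4 + 44 = 48°C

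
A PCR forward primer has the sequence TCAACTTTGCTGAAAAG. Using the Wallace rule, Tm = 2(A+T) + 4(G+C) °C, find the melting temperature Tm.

Counting bases: G=3, T=5, A=6, C=3
AT pairs contribute 11, GC pairs contribute 6.
Tm = 4·6 + 2·11 = 24 + 22 = 46°C

46°C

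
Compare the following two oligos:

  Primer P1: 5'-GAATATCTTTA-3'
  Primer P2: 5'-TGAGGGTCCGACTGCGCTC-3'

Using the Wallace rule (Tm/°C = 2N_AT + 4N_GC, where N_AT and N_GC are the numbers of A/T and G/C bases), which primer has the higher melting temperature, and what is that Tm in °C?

Primer P1: A+T=9, G+C=2 → Tm = 2(9)+4(2) = 26°C
Primer P2: A+T=6, G+C=13 → Tm = 2(6)+4(13) = 64°C
26°C vs 64°C → primer P2 is higher.

Primer P2, 64°C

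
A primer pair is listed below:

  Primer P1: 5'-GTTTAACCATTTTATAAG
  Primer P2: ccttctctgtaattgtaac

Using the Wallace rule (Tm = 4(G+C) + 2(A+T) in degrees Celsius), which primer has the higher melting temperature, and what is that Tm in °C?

Primer P2, 52°C

Primer P1: A+T=14, G+C=4 → Tm = 2(14)+4(4) = 44°C
Primer P2: A+T=12, G+C=7 → Tm = 2(12)+4(7) = 52°C
44°C vs 52°C → primer P2 is higher.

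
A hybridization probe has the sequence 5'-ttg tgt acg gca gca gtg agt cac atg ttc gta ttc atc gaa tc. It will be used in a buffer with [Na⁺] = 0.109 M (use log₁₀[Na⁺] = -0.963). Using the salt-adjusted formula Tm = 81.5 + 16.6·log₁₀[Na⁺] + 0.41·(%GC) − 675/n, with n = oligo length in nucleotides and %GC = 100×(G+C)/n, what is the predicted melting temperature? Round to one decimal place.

Length n = 44. G=11, A=10, C=9, T=14
G+C = 20, so %GC = 20/44 × 100 = 45.455%
Salt term: 16.6 × (-0.963) = -15.986
GC term: 0.41 × 45.455 = 18.637; length term: −675/44 = −15.341
Tm = 81.5 + (-15.986) + 18.637 − 15.341 = 68.81 → 68.8°C

68.8°C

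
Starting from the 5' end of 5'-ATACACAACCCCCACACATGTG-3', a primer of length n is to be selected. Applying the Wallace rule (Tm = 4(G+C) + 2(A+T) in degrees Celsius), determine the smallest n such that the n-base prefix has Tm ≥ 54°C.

First 17 bases: ATACACAACCCCCACAC → Tm = 52°C (< 54°C)
First 18 bases: ATACACAACCCCCACACA → Tm = 54°C (≥ 54°C)
Since every base adds ≥2°C, Tm only increases with n, so the threshold is first crossed at n = 18.

n = 18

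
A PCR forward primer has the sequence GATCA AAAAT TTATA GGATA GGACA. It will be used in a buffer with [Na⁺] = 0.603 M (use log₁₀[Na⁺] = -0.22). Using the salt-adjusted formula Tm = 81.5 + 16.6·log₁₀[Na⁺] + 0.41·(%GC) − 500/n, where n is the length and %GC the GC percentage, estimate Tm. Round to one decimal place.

Length n = 25. T=6, C=2, A=12, G=5
G+C = 7, so %GC = 7/25 × 100 = 28%
Salt term: 16.6 × (-0.22) = -3.652
GC term: 0.41 × 28 = 11.48; length term: −500/25 = −20
Tm = 81.5 + (-3.652) + 11.48 − 20 = 69.328 → 69.3°C

69.3°C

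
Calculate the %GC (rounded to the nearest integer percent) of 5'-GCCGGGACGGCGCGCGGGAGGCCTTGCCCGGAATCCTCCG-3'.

80%

C=15, T=4, G=17, A=4
G+C = 17 + 15 = 32 out of 40 bases
%GC = 32/40 × 100 = 80% ≈ 80%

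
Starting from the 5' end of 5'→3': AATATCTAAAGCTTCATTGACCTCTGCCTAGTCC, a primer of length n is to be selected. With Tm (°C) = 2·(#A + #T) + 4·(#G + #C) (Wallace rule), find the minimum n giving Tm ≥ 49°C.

First 19 bases: AATATCTAAAGCTTCATTG → Tm = 48°C (< 49°C)
First 20 bases: AATATCTAAAGCTTCATTGA → Tm = 50°C (≥ 49°C)
Since every base adds ≥2°C, Tm only increases with n, so the threshold is first crossed at n = 20.

n = 20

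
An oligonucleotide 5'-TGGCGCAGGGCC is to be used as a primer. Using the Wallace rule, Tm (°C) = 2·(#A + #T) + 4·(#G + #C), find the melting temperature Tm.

44°C

Counting bases: G=6, A=1, C=4, T=1
A+T = 2, G+C = 10
Tm = 2×2 + 4×10 = 44°C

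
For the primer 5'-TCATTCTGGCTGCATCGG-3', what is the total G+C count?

T=6, C=5, A=2, G=5
Total G or C: 5 + 5 = 10

10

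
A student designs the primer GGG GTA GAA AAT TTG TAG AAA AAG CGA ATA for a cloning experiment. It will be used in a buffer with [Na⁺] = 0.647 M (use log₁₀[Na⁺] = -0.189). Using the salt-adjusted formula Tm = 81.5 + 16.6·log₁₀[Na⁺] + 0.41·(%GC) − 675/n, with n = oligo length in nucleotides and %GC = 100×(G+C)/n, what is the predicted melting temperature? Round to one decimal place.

69.5°C

Length n = 30. Counting bases: A=14, T=6, G=9, C=1
G+C = 10, so %GC = 10/30 × 100 = 33.333%
Salt term: 16.6 × (-0.189) = -3.137
GC term: 0.41 × 33.333 = 13.667; length term: −675/30 = −22.5
Tm = 81.5 + (-3.137) + 13.667 − 22.5 = 69.53 → 69.5°C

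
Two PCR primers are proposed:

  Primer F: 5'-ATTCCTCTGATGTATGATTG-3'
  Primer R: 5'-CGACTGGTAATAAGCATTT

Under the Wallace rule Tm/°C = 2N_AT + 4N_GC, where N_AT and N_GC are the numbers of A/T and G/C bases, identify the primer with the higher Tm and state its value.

Primer F, 54°C

Primer F: A+T=13, G+C=7 → Tm = 2(13)+4(7) = 54°C
Primer R: A+T=12, G+C=7 → Tm = 2(12)+4(7) = 52°C
54°C vs 52°C → primer F is higher.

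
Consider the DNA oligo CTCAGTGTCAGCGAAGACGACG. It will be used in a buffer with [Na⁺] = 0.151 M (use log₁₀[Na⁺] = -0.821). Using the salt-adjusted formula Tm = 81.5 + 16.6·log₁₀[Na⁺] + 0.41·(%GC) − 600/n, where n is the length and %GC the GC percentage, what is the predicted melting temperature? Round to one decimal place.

64.8°C

Length n = 22. Scanning the sequence gives A=6, G=7, C=6, T=3.
G+C = 13, so %GC = 13/22 × 100 = 59.091%
Salt term: 16.6 × (-0.821) = -13.629
GC term: 0.41 × 59.091 = 24.227; length term: −600/22 = −27.273
Tm = 81.5 + (-13.629) + 24.227 − 27.273 = 64.825 → 64.8°C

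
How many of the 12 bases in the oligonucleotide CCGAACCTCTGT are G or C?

7

C=5, G=2, A=2, T=3
Total G or C: 2 + 5 = 7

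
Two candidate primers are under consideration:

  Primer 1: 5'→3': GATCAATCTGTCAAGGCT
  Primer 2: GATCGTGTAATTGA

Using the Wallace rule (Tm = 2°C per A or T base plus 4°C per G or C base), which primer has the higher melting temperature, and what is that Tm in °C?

Primer 1, 52°C

Primer 1: A+T=10, G+C=8 → Tm = 2(10)+4(8) = 52°C
Primer 2: A+T=9, G+C=5 → Tm = 2(9)+4(5) = 38°C
52°C vs 38°C → primer 1 is higher.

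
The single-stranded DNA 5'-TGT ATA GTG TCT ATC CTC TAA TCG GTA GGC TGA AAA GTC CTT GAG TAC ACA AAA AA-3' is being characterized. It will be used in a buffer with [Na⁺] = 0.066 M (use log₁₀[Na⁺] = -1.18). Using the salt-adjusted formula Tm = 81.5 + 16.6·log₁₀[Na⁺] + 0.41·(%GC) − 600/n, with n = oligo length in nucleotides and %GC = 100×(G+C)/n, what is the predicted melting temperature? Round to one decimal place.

Length n = 56. Scanning the sequence gives G=11, C=10, T=16, A=19.
G+C = 21, so %GC = 21/56 × 100 = 37.5%
Salt term: 16.6 × (-1.18) = -19.588
GC term: 0.41 × 37.5 = 15.375; length term: −600/56 = −10.714
Tm = 81.5 + (-19.588) + 15.375 − 10.714 = 66.573 → 66.6°C

66.6°C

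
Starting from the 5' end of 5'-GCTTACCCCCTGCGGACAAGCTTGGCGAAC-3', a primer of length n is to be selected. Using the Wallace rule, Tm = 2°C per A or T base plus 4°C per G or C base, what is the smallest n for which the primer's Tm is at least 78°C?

First 23 bases: GCTTACCCCCTGCGGACAAGCTT → Tm = 74°C (< 78°C)
First 24 bases: GCTTACCCCCTGCGGACAAGCTTG → Tm = 78°C (≥ 78°C)
Since every base adds ≥2°C, Tm only increases with n, so the threshold is first crossed at n = 24.

n = 24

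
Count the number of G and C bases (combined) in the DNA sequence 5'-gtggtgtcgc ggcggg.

13

Counting bases: C=3, T=3, G=10, A=0
G+C = 10 + 3 = 13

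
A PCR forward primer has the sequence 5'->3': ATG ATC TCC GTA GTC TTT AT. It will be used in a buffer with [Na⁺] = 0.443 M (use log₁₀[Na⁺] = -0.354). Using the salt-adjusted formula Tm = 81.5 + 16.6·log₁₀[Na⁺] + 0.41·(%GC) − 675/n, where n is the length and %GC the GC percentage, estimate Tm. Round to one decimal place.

Length n = 20. Base counts: A=4, T=9, C=4, G=3
G+C = 7, so %GC = 7/20 × 100 = 35%
Salt term: 16.6 × (-0.354) = -5.876
GC term: 0.41 × 35 = 14.35; length term: −675/20 = −33.75
Tm = 81.5 + (-5.876) + 14.35 − 33.75 = 56.224 → 56.2°C

56.2°C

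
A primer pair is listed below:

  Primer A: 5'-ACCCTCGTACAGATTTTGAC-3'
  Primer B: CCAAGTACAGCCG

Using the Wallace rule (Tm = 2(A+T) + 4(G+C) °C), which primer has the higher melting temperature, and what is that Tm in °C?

Primer A, 58°C

Primer A: A+T=11, G+C=9 → Tm = 2(11)+4(9) = 58°C
Primer B: A+T=5, G+C=8 → Tm = 2(5)+4(8) = 42°C
58°C vs 42°C → primer A is higher.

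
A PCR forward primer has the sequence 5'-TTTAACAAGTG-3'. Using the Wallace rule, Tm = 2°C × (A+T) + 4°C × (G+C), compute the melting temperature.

Counting bases: T=4, C=1, G=2, A=4
A+T = 8, G+C = 3
Tm = 2(8) + 4(3) = 16 + 12 = 28°C

28°C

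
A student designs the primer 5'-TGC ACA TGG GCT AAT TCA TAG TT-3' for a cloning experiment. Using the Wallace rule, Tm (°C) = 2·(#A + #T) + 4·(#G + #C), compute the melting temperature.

64°C

Scanning the sequence gives C=4, A=6, G=5, T=8.
So N_AT = 14 and N_GC = 9.
Tm = 2×14 + 4×9 = 64°C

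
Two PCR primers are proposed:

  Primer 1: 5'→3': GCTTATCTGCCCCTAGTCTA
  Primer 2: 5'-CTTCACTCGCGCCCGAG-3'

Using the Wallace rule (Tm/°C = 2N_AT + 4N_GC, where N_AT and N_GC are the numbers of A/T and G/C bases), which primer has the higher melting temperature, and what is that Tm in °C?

Primer 1, 60°C

Primer 1: A+T=10, G+C=10 → Tm = 2(10)+4(10) = 60°C
Primer 2: A+T=5, G+C=12 → Tm = 2(5)+4(12) = 58°C
60°C vs 58°C → primer 1 is higher.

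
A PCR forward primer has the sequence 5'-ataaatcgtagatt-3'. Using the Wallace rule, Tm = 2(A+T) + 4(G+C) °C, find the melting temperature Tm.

Base counts: A=6, T=5, G=2, C=1
So N_AT = 11 and N_GC = 3.
Tm = 2×11 + 4×3 = 34°C

34°C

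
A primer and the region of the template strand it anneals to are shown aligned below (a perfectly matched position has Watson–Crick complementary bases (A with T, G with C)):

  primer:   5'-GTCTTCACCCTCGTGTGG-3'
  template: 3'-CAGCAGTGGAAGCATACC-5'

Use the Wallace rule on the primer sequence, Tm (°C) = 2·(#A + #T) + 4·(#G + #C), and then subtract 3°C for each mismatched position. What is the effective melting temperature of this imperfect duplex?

Primer base counts: A=1, T=6, G=5, C=6 → A+T=7, G+C=11
Perfect-match Tm = 2(7) + 4(11) = 14 + 44 = 58°C
Mismatches (positions where the bases are not complementary): 3 (at positions 4, 10, 15)
Effective Tm = 58 − 3×3 = 58 − 9 = 49°C

49°C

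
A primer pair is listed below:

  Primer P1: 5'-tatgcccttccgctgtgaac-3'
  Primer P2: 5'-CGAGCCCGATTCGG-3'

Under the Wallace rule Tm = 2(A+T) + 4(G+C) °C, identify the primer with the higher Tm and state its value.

Primer P1: A+T=9, G+C=11 → Tm = 2(9)+4(11) = 62°C
Primer P2: A+T=4, G+C=10 → Tm = 2(4)+4(10) = 48°C
62°C vs 48°C → primer P1 is higher.

Primer P1, 62°C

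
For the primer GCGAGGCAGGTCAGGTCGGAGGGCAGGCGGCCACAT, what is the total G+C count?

26

Scanning the sequence gives A=7, T=3, C=9, G=17.
Total G or C: 17 + 9 = 26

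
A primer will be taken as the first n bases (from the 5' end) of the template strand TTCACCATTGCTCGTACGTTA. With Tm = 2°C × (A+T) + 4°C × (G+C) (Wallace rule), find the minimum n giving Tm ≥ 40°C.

n = 14

First 13 bases: TTCACCATTGCTC → Tm = 38°C (< 40°C)
First 14 bases: TTCACCATTGCTCG → Tm = 42°C (≥ 40°C)
Each additional base adds 2°C (A/T) or 4°C (G/C), so Tm is non-decreasing in n; n = 14 is the first length to reach 40°C.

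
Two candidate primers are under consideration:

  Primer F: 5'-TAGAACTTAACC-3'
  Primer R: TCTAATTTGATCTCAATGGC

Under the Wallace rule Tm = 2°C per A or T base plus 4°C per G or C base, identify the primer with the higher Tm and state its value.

Primer R, 54°C

Primer F: A+T=8, G+C=4 → Tm = 2(8)+4(4) = 32°C
Primer R: A+T=13, G+C=7 → Tm = 2(13)+4(7) = 54°C
32°C vs 54°C → primer R is higher.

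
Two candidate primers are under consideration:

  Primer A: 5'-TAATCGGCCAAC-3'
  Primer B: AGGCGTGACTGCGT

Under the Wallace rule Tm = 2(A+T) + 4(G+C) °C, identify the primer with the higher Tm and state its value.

Primer B, 46°C

Primer A: A+T=6, G+C=6 → Tm = 2(6)+4(6) = 36°C
Primer B: A+T=5, G+C=9 → Tm = 2(5)+4(9) = 46°C
36°C vs 46°C → primer B is higher.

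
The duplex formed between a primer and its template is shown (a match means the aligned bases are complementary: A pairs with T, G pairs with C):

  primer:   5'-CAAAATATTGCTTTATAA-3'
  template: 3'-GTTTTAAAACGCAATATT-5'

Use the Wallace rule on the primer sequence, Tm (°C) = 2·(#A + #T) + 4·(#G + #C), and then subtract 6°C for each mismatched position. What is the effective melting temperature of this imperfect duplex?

30°C

Primer base counts: A=8, T=7, G=1, C=2 → A+T=15, G+C=3
Perfect-match Tm = 2(15) + 4(3) = 30 + 12 = 42°C
Mismatches (positions where the bases are not complementary): 2 (at positions 7, 12)
Effective Tm = 42 − 2×6 = 42 − 12 = 30°C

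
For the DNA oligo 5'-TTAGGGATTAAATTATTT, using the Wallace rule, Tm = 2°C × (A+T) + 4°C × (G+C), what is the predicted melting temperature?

Counting bases: A=6, G=3, C=0, T=9
A+T = 15, G+C = 3
Tm = 2×15 + 4×3 = 42°C

42°C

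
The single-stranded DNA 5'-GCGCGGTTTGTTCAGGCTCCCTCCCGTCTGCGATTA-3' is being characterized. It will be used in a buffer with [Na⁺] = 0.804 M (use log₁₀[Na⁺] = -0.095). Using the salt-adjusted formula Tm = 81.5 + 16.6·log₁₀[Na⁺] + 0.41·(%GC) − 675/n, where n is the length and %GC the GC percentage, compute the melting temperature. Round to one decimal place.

Length n = 36. Scanning the sequence gives G=10, A=3, T=11, C=12.
G+C = 22, so %GC = 22/36 × 100 = 61.111%
Salt term: 16.6 × (-0.095) = -1.577
GC term: 0.41 × 61.111 = 25.056; length term: −675/36 = −18.75
Tm = 81.5 + (-1.577) + 25.056 − 18.75 = 86.229 → 86.2°C

86.2°C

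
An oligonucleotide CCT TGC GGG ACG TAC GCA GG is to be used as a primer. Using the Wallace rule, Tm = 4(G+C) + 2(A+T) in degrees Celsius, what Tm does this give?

68°C

Counting bases: A=3, T=3, C=6, G=8
So N_AT = 6 and N_GC = 14.
Tm = 2(6) + 4(14) = 12 + 56 = 68°C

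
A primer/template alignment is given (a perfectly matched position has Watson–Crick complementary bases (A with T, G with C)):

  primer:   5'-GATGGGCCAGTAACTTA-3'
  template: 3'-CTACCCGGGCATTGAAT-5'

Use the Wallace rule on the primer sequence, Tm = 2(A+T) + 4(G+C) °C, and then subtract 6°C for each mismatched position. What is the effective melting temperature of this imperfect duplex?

44°C

Primer base counts: A=5, T=4, G=5, C=3 → A+T=9, G+C=8
Perfect-match Tm = 2(9) + 4(8) = 18 + 32 = 50°C
Mismatches (positions where the bases are not complementary): 1 (at position 9)
Effective Tm = 50 − 1×6 = 50 − 6 = 44°C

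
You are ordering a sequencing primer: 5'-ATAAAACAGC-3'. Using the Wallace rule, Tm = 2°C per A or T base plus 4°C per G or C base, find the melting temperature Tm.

26°C

Counting bases: G=1, T=1, A=6, C=2
A+T = 7, G+C = 3
Tm = 2(7) + 4(3) = 14 + 12 = 26°C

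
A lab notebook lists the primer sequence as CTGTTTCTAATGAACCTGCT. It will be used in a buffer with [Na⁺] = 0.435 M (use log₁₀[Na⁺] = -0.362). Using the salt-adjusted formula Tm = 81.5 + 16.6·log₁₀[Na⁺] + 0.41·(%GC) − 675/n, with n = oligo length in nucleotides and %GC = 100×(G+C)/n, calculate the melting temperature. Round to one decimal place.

Length n = 20. G=3, C=5, A=4, T=8
G+C = 8, so %GC = 8/20 × 100 = 40%
Salt term: 16.6 × (-0.362) = -6.009
GC term: 0.41 × 40 = 16.4; length term: −675/20 = −33.75
Tm = 81.5 + (-6.009) + 16.4 − 33.75 = 58.141 → 58.1°C

58.1°C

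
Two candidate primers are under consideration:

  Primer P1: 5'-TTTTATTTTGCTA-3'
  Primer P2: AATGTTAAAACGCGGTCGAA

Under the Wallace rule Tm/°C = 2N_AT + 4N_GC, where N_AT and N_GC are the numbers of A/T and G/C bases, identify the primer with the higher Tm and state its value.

Primer P1: A+T=11, G+C=2 → Tm = 2(11)+4(2) = 30°C
Primer P2: A+T=12, G+C=8 → Tm = 2(12)+4(8) = 56°C
30°C vs 56°C → primer P2 is higher.

Primer P2, 56°C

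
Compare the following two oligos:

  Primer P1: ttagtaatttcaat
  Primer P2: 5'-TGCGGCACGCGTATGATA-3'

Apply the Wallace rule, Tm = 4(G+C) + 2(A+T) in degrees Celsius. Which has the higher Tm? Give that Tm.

Primer P1: A+T=12, G+C=2 → Tm = 2(12)+4(2) = 32°C
Primer P2: A+T=8, G+C=10 → Tm = 2(8)+4(10) = 56°C
32°C vs 56°C → primer P2 is higher.

Primer P2, 56°C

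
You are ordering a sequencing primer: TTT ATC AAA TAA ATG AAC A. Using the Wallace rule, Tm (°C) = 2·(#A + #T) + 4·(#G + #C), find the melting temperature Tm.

G=1, A=10, C=2, T=6
AT pairs contribute 16, GC pairs contribute 3.
Tm = 2×16 + 4×3 = 44°C

44°C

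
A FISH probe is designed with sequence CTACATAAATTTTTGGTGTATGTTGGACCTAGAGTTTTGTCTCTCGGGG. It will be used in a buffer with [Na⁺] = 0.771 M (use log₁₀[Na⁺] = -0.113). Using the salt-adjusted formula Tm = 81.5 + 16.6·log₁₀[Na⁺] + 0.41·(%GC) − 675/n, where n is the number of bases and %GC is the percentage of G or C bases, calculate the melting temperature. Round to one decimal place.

Length n = 49. Scanning the sequence gives G=13, C=7, A=9, T=20.
G+C = 20, so %GC = 20/49 × 100 = 40.816%
Salt term: 16.6 × (-0.113) = -1.876
GC term: 0.41 × 40.816 = 16.735; length term: −675/49 = −13.776
Tm = 81.5 + (-1.876) + 16.735 − 13.776 = 82.583 → 82.6°C

82.6°C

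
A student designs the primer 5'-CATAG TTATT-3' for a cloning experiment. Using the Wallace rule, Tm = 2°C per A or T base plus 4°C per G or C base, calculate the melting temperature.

24°C

G=1, C=1, T=5, A=3
So N_AT = 8 and N_GC = 2.
Tm = 4·2 + 2·8 = 8 + 16 = 24°C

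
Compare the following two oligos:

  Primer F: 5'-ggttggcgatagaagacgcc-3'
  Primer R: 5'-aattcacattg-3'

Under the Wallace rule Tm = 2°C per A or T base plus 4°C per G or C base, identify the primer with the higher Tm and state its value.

Primer F, 64°C

Primer F: A+T=8, G+C=12 → Tm = 2(8)+4(12) = 64°C
Primer R: A+T=8, G+C=3 → Tm = 2(8)+4(3) = 28°C
64°C vs 28°C → primer F is higher.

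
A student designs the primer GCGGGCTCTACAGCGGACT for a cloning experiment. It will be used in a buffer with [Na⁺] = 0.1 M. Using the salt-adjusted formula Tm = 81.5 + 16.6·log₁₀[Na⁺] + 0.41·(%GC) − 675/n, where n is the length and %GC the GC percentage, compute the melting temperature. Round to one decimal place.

57.4°C

Length n = 19. Base counts: T=3, A=3, G=7, C=6
G+C = 13, so %GC = 13/19 × 100 = 68.421%
Salt term: 16.6 × (-1) = -16.6
GC term: 0.41 × 68.421 = 28.053; length term: −675/19 = −35.526
Tm = 81.5 + (-16.6) + 28.053 − 35.526 = 57.427 → 57.4°C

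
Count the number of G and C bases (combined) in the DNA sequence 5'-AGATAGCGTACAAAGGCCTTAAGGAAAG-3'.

Base counts: T=4, C=4, G=8, A=12
Total G or C: 8 + 4 = 12

12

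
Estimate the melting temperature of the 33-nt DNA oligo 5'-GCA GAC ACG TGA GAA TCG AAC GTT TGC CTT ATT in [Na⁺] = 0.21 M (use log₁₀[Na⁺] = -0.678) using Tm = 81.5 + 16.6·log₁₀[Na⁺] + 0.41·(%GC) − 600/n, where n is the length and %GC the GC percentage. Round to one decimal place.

70.7°C

Length n = 33. T=9, A=9, C=7, G=8
G+C = 15, so %GC = 15/33 × 100 = 45.455%
Salt term: 16.6 × (-0.678) = -11.255
GC term: 0.41 × 45.455 = 18.637; length term: −600/33 = −18.182
Tm = 81.5 + (-11.255) + 18.637 − 18.182 = 70.7 → 70.7°C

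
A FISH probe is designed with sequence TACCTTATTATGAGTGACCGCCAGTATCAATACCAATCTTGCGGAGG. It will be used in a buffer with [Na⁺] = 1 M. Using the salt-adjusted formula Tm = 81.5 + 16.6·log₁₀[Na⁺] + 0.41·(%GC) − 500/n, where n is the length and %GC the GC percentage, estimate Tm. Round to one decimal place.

Length n = 47. Base counts: G=10, T=13, C=11, A=13
G+C = 21, so %GC = 21/47 × 100 = 44.681%
Salt term: 16.6 × (0) = 0
GC term: 0.41 × 44.681 = 18.319; length term: −500/47 = −10.638
Tm = 81.5 + (0) + 18.319 − 10.638 = 89.181 → 89.2°C

89.2°C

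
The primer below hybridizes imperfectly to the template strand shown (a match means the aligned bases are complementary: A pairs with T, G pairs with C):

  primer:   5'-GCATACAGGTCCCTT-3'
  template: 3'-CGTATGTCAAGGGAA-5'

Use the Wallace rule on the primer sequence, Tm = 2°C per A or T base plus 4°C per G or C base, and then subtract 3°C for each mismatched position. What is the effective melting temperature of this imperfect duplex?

43°C

Primer base counts: A=3, T=4, G=3, C=5 → A+T=7, G+C=8
Perfect-match Tm = 2(7) + 4(8) = 14 + 32 = 46°C
Mismatches (positions where the bases are not complementary): 1 (at position 9)
Effective Tm = 46 − 1×3 = 46 − 3 = 43°C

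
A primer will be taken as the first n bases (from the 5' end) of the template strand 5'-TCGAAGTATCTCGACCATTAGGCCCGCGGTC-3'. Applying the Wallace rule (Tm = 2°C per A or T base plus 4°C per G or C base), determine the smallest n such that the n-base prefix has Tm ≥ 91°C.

First 28 bases: TCGAAGTATCTCGACCATTAGGCCCGCG → Tm = 88°C (< 91°C)
First 29 bases: TCGAAGTATCTCGACCATTAGGCCCGCGG → Tm = 92°C (≥ 91°C)
Each additional base adds 2°C (A/T) or 4°C (G/C), so Tm is non-decreasing in n; n = 29 is the first length to reach 91°C.

n = 29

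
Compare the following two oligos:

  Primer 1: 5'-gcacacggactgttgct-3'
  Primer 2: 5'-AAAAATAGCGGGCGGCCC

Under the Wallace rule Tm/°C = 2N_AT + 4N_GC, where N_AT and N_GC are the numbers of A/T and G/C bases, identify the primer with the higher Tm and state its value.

Primer 1: A+T=7, G+C=10 → Tm = 2(7)+4(10) = 54°C
Primer 2: A+T=7, G+C=11 → Tm = 2(7)+4(11) = 58°C
54°C vs 58°C → primer 2 is higher.

Primer 2, 58°C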